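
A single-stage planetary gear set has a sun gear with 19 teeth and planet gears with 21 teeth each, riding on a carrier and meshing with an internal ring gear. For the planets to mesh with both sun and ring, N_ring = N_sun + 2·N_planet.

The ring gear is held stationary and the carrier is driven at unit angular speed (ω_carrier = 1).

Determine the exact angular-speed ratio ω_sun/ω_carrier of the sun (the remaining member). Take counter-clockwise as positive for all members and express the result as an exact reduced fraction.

N_ring = 19 + 2·21 = 61
19(ω_s−ω_c) = −61(ω_r−ω_c),  ω_r=0, ω_c=1
ω_s = 1 − (61/19)(0−1) = 80/19
ω_s/ω_c = 80/19

80/19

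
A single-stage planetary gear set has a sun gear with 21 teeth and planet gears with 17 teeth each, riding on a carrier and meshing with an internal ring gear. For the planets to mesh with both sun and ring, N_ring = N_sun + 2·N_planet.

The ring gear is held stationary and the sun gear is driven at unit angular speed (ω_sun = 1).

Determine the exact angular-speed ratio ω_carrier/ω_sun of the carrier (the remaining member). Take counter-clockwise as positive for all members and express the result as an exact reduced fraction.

N_ring = 21 + 2·17 = 55
21(ω_s−ω_c) = −55(ω_r−ω_c),  ω_r=0, ω_s=1
21(1−ω_c) = −55(0−ω_c)  ⇒  76ω_c = 21  ⇒  ω_c = 21/76
ω_c/ω_s = 21/76

21/76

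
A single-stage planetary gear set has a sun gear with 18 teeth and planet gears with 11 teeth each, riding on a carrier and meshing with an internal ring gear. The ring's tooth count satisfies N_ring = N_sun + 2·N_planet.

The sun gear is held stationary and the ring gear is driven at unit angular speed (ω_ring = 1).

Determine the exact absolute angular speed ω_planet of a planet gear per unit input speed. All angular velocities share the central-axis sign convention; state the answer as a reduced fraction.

20/11

N_ring = 18 + 2·11 = 40
18(ω_s−ω_c) = −40(ω_r−ω_c),  ω_s=0, ω_r=1
18(0−ω_c) = −40(1−ω_c)  ⇒  58ω_c = 40  ⇒  ω_c = 20/29
sun–planet: 18·(0−20/29) = −11·(ω_p−ω_c)  ⇒  ω_p−ω_c = −(18/11)·(-20/29) = 360/319
ω_p = 20/29 + 360/319 = 20/11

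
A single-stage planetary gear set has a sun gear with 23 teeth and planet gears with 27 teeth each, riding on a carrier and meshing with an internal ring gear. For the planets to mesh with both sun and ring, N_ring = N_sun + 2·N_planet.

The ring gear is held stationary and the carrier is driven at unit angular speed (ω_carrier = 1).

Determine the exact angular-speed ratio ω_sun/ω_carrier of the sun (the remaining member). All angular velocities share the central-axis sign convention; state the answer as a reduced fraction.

N_ring = 23 + 2·27 = 77
23(ω_s−ω_c) = −77(ω_r−ω_c),  ω_r=0, ω_c=1
ω_s = 1 − (77/23)(0−1) = 100/23
ω_s/ω_c = 100/23

100/23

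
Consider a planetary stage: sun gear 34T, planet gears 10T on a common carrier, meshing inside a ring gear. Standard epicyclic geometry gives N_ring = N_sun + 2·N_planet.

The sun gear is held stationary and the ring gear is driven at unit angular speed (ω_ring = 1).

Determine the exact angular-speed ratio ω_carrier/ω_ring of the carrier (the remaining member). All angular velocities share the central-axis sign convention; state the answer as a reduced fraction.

N_ring = 34 + 2·10 = 54
34(ω_s−ω_c) = −54(ω_r−ω_c),  ω_s=0, ω_r=1
34(0−ω_c) = −54(1−ω_c)  ⇒  88ω_c = 54  ⇒  ω_c = 27/44
ω_c/ω_r = 27/44

27/44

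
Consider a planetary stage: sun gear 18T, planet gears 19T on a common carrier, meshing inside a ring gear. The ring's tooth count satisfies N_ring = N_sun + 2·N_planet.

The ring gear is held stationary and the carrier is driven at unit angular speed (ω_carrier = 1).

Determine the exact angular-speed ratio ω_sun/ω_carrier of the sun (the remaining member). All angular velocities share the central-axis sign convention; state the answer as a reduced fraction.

N_ring = 18 + 2·19 = 56
18(ω_s−ω_c) = −56(ω_r−ω_c),  ω_r=0, ω_c=1
ω_s = 1 − (56/18)(0−1) = 37/9
ω_s/ω_c = 37/9

37/9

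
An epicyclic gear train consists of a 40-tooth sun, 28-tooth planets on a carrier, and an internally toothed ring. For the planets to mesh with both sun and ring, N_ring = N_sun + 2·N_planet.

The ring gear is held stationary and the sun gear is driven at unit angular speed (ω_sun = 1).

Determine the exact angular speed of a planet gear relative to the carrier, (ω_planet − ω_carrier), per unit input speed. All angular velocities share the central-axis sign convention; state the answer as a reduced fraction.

-120/119

N_ring = 40 + 2·28 = 96
40(ω_s−ω_c) = −96(ω_r−ω_c),  ω_r=0, ω_s=1
40(1−ω_c) = −96(0−ω_c)  ⇒  136ω_c = 40  ⇒  ω_c = 5/17
sun–planet: 40·(1−5/17) = −28·(ω_p−ω_c)  ⇒  ω_p−ω_c = −(40/28)·(12/17) = -120/119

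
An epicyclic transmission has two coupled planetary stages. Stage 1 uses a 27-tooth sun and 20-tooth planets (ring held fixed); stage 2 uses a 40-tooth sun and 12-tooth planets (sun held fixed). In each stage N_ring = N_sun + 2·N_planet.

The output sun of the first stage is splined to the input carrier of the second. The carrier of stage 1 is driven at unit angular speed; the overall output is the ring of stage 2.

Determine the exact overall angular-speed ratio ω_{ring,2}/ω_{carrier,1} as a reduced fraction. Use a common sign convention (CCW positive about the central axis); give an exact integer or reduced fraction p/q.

611/108

Stage 1: N_ring = 27 + 2·20 = 67
Stage 1: 27(ω_s−ω_c) = −67(ω_r−ω_c),  ω_r=0, ω_c=1
Stage 1: ω_s = 1 − (67/27)(0−1) = 94/27
  ⇒ ω_s¹/ω_c¹ = 94/27
Stage 2: N_ring = 40 + 2·12 = 64
Stage 2: 40(ω_s−ω_c) = −64(ω_r−ω_c),  ω_s=0, ω_c=1
Stage 2: ω_r = 1 − (40/64)(0−1) = 13/8
  ⇒ ω_r²/ω_c² = 13/8
Coupling ω_c² = ω_s¹ ⇒ overall = 94/27 × 13/8 = 611/108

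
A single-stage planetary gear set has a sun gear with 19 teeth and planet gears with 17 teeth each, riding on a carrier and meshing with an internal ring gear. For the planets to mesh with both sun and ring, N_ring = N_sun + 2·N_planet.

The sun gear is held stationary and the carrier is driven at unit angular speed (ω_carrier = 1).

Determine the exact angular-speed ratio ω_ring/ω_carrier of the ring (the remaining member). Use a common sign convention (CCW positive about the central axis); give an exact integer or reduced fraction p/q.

72/53

N_ring = 19 + 2·17 = 53
19(ω_s−ω_c) = −53(ω_r−ω_c),  ω_s=0, ω_c=1
ω_r = 1 − (19/53)(0−1) = 72/53
ω_r/ω_c = 72/53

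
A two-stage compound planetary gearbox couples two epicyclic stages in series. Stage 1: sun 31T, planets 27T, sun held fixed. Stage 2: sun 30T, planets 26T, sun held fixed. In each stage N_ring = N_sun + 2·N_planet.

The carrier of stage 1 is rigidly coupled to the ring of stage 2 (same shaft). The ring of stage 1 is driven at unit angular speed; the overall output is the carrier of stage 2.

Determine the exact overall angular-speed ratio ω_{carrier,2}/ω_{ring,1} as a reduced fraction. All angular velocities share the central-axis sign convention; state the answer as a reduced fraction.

Stage 1: N_ring = 31 + 2·27 = 85
Stage 1: 31(ω_s−ω_c) = −85(ω_r−ω_c),  ω_s=0, ω_r=1
Stage 1: 31(0−ω_c) = −85(1−ω_c)  ⇒  116ω_c = 85  ⇒  ω_c = 85/116
  ⇒ ω_c¹/ω_r¹ = 85/116
Stage 2: N_ring = 30 + 2·26 = 82
Stage 2: 30(ω_s−ω_c) = −82(ω_r−ω_c),  ω_s=0, ω_r=1
Stage 2: 30(0−ω_c) = −82(1−ω_c)  ⇒  112ω_c = 82  ⇒  ω_c = 41/56
  ⇒ ω_c²/ω_r² = 41/56
Coupling ω_r² = ω_c¹ ⇒ overall = 85/116 × 41/56 = 3485/6496

3485/6496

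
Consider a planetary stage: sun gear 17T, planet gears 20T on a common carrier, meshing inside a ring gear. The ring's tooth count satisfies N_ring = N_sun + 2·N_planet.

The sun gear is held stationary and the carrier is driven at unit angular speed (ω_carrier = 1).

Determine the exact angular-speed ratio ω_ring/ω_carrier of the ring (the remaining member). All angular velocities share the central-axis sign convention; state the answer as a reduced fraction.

N_ring = 17 + 2·20 = 57
17(ω_s−ω_c) = −57(ω_r−ω_c),  ω_s=0, ω_c=1
ω_r = 1 − (17/57)(0−1) = 74/57
ω_r/ω_c = 74/57

74/57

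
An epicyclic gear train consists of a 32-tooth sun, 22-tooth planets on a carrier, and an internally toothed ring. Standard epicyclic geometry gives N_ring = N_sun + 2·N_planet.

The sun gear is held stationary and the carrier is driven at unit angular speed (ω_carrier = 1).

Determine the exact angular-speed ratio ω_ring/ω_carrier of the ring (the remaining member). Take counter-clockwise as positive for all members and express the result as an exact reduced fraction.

N_ring = 32 + 2·22 = 76
32(ω_s−ω_c) = −76(ω_r−ω_c),  ω_s=0, ω_c=1
ω_r = 1 − (32/76)(0−1) = 27/19
ω_r/ω_c = 27/19

27/19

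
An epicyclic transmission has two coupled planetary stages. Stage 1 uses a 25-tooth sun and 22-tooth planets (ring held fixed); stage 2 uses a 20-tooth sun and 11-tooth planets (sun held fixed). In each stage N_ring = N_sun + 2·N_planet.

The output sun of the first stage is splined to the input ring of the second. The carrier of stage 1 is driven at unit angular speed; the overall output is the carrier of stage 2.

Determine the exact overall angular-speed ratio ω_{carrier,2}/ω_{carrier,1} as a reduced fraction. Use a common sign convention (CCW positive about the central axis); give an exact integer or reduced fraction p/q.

1974/775

Stage 1: N_ring = 25 + 2·22 = 69
Stage 1: 25(ω_s−ω_c) = −69(ω_r−ω_c),  ω_r=0, ω_c=1
Stage 1: ω_s = 1 − (69/25)(0−1) = 94/25
  ⇒ ω_s¹/ω_c¹ = 94/25
Stage 2: N_ring = 20 + 2·11 = 42
Stage 2: 20(ω_s−ω_c) = −42(ω_r−ω_c),  ω_s=0, ω_r=1
Stage 2: 20(0−ω_c) = −42(1−ω_c)  ⇒  62ω_c = 42  ⇒  ω_c = 21/31
  ⇒ ω_c²/ω_r² = 21/31
Coupling ω_r² = ω_s¹ ⇒ overall = 94/25 × 21/31 = 1974/775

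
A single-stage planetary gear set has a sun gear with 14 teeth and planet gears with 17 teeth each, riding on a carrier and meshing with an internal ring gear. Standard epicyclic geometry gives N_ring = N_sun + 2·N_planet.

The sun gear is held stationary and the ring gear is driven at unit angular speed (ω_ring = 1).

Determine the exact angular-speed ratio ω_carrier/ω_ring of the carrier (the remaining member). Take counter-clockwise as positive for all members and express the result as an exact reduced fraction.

24/31

N_ring = 14 + 2·17 = 48
14(ω_s−ω_c) = −48(ω_r−ω_c),  ω_s=0, ω_r=1
14(0−ω_c) = −48(1−ω_c)  ⇒  62ω_c = 48  ⇒  ω_c = 24/31
ω_c/ω_r = 24/31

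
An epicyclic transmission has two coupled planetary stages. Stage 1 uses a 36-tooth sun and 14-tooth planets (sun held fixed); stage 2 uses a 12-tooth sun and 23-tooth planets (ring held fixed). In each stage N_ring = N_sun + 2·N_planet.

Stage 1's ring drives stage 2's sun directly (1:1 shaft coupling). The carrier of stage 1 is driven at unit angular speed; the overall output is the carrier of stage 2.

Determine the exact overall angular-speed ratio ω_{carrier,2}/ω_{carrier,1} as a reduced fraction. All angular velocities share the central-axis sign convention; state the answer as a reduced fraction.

15/56

Stage 1: N_ring = 36 + 2·14 = 64
Stage 1: 36(ω_s−ω_c) = −64(ω_r−ω_c),  ω_s=0, ω_c=1
Stage 1: ω_r = 1 − (36/64)(0−1) = 25/16
  ⇒ ω_r¹/ω_c¹ = 25/16
Stage 2: N_ring = 12 + 2·23 = 58
Stage 2: 12(ω_s−ω_c) = −58(ω_r−ω_c),  ω_r=0, ω_s=1
Stage 2: 12(1−ω_c) = −58(0−ω_c)  ⇒  70ω_c = 12  ⇒  ω_c = 6/35
  ⇒ ω_c²/ω_s² = 6/35
Coupling ω_s² = ω_r¹ ⇒ overall = 25/16 × 6/35 = 15/56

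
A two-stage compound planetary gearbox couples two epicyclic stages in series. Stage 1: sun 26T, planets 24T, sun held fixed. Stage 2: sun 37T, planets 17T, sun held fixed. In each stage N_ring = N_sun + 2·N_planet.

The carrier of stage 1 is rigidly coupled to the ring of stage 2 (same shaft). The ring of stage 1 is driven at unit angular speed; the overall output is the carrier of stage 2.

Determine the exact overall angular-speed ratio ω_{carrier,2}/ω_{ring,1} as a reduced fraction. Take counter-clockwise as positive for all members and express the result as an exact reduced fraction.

Stage 1: N_ring = 26 + 2·24 = 74
Stage 1: 26(ω_s−ω_c) = −74(ω_r−ω_c),  ω_s=0, ω_r=1
Stage 1: 26(0−ω_c) = −74(1−ω_c)  ⇒  100ω_c = 74  ⇒  ω_c = 37/50
  ⇒ ω_c¹/ω_r¹ = 37/50
Stage 2: N_ring = 37 + 2·17 = 71
Stage 2: 37(ω_s−ω_c) = −71(ω_r−ω_c),  ω_s=0, ω_r=1
Stage 2: 37(0−ω_c) = −71(1−ω_c)  ⇒  108ω_c = 71  ⇒  ω_c = 71/108
  ⇒ ω_c²/ω_r² = 71/108
Coupling ω_r² = ω_c¹ ⇒ overall = 37/50 × 71/108 = 2627/5400

2627/5400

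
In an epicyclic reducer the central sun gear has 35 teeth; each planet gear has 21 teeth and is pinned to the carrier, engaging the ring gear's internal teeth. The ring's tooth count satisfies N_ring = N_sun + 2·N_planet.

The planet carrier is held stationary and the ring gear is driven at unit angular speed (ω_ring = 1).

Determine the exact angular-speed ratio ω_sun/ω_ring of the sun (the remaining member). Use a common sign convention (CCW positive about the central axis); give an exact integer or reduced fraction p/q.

N_ring = 35 + 2·21 = 77
35(ω_s−ω_c) = −77(ω_r−ω_c),  ω_c=0, ω_r=1
ω_s = 0 − (77/35)(1−0) = -11/5
ω_s/ω_r = -11/5

-11/5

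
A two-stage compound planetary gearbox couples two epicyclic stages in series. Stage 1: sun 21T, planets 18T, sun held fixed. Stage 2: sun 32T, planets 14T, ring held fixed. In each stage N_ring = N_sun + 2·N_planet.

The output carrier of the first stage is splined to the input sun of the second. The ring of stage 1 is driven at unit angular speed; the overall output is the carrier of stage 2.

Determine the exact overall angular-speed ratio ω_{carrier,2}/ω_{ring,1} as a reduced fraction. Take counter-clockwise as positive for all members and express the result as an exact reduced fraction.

Stage 1: N_ring = 21 + 2·18 = 57
Stage 1: 21(ω_s−ω_c) = −57(ω_r−ω_c),  ω_s=0, ω_r=1
Stage 1: 21(0−ω_c) = −57(1−ω_c)  ⇒  78ω_c = 57  ⇒  ω_c = 19/26
  ⇒ ω_c¹/ω_r¹ = 19/26
Stage 2: N_ring = 32 + 2·14 = 60
Stage 2: 32(ω_s−ω_c) = −60(ω_r−ω_c),  ω_r=0, ω_s=1
Stage 2: 32(1−ω_c) = −60(0−ω_c)  ⇒  92ω_c = 32  ⇒  ω_c = 8/23
  ⇒ ω_c²/ω_s² = 8/23
Coupling ω_s² = ω_c¹ ⇒ overall = 19/26 × 8/23 = 76/299

76/299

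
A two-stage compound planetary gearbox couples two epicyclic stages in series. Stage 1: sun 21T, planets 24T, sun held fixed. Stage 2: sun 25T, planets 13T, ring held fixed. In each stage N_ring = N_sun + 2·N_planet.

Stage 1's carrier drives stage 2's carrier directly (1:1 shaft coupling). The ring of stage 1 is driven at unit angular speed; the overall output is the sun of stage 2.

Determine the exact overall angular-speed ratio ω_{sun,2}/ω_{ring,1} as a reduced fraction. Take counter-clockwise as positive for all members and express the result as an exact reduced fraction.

Stage 1: N_ring = 21 + 2·24 = 69
Stage 1: 21(ω_s−ω_c) = −69(ω_r−ω_c),  ω_s=0, ω_r=1
Stage 1: 21(0−ω_c) = −69(1−ω_c)  ⇒  90ω_c = 69  ⇒  ω_c = 23/30
  ⇒ ω_c¹/ω_r¹ = 23/30
Stage 2: N_ring = 25 + 2·13 = 51
Stage 2: 25(ω_s−ω_c) = −51(ω_r−ω_c),  ω_r=0, ω_c=1
Stage 2: ω_s = 1 − (51/25)(0−1) = 76/25
  ⇒ ω_s²/ω_c² = 76/25
Coupling ω_c² = ω_c¹ ⇒ overall = 23/30 × 76/25 = 874/375

874/375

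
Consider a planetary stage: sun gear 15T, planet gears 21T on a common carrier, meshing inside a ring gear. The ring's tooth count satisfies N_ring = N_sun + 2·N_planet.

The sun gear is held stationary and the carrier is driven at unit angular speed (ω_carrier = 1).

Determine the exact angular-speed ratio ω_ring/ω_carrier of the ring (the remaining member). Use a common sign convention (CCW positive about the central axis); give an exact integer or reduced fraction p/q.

N_ring = 15 + 2·21 = 57
15(ω_s−ω_c) = −57(ω_r−ω_c),  ω_s=0, ω_c=1
ω_r = 1 − (15/57)(0−1) = 24/19
ω_r/ω_c = 24/19

24/19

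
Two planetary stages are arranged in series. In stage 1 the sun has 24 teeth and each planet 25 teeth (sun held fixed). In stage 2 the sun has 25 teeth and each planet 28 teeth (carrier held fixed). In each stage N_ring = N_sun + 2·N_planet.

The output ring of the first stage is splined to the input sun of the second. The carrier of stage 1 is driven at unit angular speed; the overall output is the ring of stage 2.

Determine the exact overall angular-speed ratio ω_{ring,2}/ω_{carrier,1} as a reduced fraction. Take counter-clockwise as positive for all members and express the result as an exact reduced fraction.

-1225/2997

Stage 1: N_ring = 24 + 2·25 = 74
Stage 1: 24(ω_s−ω_c) = −74(ω_r−ω_c),  ω_s=0, ω_c=1
Stage 1: ω_r = 1 − (24/74)(0−1) = 49/37
  ⇒ ω_r¹/ω_c¹ = 49/37
Stage 2: N_ring = 25 + 2·28 = 81
Stage 2: 25(ω_s−ω_c) = −81(ω_r−ω_c),  ω_c=0, ω_s=1
Stage 2: ω_r = 0 − (25/81)(1−0) = -25/81
  ⇒ ω_r²/ω_s² = -25/81
Coupling ω_s² = ω_r¹ ⇒ overall = 49/37 × -25/81 = -1225/2997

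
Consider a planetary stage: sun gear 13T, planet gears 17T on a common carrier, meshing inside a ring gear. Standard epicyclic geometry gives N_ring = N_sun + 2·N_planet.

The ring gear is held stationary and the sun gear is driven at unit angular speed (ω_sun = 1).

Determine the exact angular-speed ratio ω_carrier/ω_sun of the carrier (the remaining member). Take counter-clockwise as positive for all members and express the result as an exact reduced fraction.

N_ring = 13 + 2·17 = 47
13(ω_s−ω_c) = −47(ω_r−ω_c),  ω_r=0, ω_s=1
13(1−ω_c) = −47(0−ω_c)  ⇒  60ω_c = 13  ⇒  ω_c = 13/60
ω_c/ω_s = 13/60

13/60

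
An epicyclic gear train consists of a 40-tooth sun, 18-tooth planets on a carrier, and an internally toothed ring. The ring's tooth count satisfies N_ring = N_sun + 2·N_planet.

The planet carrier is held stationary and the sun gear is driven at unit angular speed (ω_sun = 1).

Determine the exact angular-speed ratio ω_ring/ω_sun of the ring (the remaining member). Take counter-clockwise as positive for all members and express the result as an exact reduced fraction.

-10/19

N_ring = 40 + 2·18 = 76
40(ω_s−ω_c) = −76(ω_r−ω_c),  ω_c=0, ω_s=1
ω_r = 0 − (40/76)(1−0) = -10/19
ω_r/ω_s = -10/19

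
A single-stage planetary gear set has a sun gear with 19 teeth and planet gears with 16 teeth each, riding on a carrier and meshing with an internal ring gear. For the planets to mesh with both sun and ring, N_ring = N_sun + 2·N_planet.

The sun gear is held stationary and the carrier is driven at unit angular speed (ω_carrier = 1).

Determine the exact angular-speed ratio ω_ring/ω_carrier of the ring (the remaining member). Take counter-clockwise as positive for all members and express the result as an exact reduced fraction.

N_ring = 19 + 2·16 = 51
19(ω_s−ω_c) = −51(ω_r−ω_c),  ω_s=0, ω_c=1
ω_r = 1 − (19/51)(0−1) = 70/51
ω_r/ω_c = 70/51

70/51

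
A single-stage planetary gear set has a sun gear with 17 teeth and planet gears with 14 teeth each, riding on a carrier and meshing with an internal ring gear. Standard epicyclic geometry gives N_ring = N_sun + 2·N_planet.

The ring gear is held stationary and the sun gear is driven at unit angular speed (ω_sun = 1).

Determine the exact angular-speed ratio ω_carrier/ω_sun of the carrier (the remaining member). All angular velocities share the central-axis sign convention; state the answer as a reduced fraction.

17/62

N_ring = 17 + 2·14 = 45
17(ω_s−ω_c) = −45(ω_r−ω_c),  ω_r=0, ω_s=1
17(1−ω_c) = −45(0−ω_c)  ⇒  62ω_c = 17  ⇒  ω_c = 17/62
ω_c/ω_s = 17/62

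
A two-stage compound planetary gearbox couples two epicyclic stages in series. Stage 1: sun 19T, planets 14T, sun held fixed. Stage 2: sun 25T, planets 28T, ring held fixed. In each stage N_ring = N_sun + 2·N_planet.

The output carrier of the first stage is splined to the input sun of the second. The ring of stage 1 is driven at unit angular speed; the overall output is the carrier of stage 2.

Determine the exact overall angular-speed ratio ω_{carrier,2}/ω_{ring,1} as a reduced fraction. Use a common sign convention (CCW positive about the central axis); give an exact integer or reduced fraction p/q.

Stage 1: N_ring = 19 + 2·14 = 47
Stage 1: 19(ω_s−ω_c) = −47(ω_r−ω_c),  ω_s=0, ω_r=1
Stage 1: 19(0−ω_c) = −47(1−ω_c)  ⇒  66ω_c = 47  ⇒  ω_c = 47/66
  ⇒ ω_c¹/ω_r¹ = 47/66
Stage 2: N_ring = 25 + 2·28 = 81
Stage 2: 25(ω_s−ω_c) = −81(ω_r−ω_c),  ω_r=0, ω_s=1
Stage 2: 25(1−ω_c) = −81(0−ω_c)  ⇒  106ω_c = 25  ⇒  ω_c = 25/106
  ⇒ ω_c²/ω_s² = 25/106
Coupling ω_s² = ω_c¹ ⇒ overall = 47/66 × 25/106 = 1175/6996

1175/6996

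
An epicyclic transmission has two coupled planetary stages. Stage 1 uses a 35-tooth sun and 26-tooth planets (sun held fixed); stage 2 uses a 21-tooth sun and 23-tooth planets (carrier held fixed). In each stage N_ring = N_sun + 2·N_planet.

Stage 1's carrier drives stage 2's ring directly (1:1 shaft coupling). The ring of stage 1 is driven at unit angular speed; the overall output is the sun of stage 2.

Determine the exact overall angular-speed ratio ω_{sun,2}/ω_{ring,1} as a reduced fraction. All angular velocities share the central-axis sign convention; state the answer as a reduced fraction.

Stage 1: N_ring = 35 + 2·26 = 87
Stage 1: 35(ω_s−ω_c) = −87(ω_r−ω_c),  ω_s=0, ω_r=1
Stage 1: 35(0−ω_c) = −87(1−ω_c)  ⇒  122ω_c = 87  ⇒  ω_c = 87/122
  ⇒ ω_c¹/ω_r¹ = 87/122
Stage 2: N_ring = 21 + 2·23 = 67
Stage 2: 21(ω_s−ω_c) = −67(ω_r−ω_c),  ω_c=0, ω_r=1
Stage 2: ω_s = 0 − (67/21)(1−0) = -67/21
  ⇒ ω_s²/ω_r² = -67/21
Coupling ω_r² = ω_c¹ ⇒ overall = 87/122 × -67/21 = -1943/854

-1943/854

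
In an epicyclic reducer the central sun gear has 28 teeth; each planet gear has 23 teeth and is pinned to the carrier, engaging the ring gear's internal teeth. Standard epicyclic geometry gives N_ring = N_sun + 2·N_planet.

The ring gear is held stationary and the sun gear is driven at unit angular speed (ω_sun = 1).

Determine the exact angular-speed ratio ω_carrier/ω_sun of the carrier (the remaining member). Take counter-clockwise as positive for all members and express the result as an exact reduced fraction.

14/51

N_ring = 28 + 2·23 = 74
28(ω_s−ω_c) = −74(ω_r−ω_c),  ω_r=0, ω_s=1
28(1−ω_c) = −74(0−ω_c)  ⇒  102ω_c = 28  ⇒  ω_c = 14/51
ω_c/ω_s = 14/51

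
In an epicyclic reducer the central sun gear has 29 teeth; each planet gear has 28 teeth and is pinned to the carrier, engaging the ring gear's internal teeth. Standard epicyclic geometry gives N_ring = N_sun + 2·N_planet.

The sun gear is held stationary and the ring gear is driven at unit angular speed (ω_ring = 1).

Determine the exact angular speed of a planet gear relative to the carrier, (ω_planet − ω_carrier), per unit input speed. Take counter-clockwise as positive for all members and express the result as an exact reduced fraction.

2465/3192

N_ring = 29 + 2·28 = 85
29(ω_s−ω_c) = −85(ω_r−ω_c),  ω_s=0, ω_r=1
29(0−ω_c) = −85(1−ω_c)  ⇒  114ω_c = 85  ⇒  ω_c = 85/114
sun–planet: 29·(0−85/114) = −28·(ω_p−ω_c)  ⇒  ω_p−ω_c = −(29/28)·(-85/114) = 2465/3192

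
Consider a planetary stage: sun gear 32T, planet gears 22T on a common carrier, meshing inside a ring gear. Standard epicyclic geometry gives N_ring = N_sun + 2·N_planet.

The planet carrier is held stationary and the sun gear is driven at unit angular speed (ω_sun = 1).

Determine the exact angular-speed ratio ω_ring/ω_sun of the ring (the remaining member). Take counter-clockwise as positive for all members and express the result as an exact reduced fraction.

N_ring = 32 + 2·22 = 76
32(ω_s−ω_c) = −76(ω_r−ω_c),  ω_c=0, ω_s=1
ω_r = 0 − (32/76)(1−0) = -8/19
ω_r/ω_s = -8/19

-8/19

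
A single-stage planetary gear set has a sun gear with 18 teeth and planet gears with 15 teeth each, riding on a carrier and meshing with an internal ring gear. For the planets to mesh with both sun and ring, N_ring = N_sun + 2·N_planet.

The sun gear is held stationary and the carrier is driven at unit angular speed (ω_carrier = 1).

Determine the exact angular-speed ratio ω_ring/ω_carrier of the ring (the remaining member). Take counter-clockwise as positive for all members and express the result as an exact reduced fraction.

N_ring = 18 + 2·15 = 48
18(ω_s−ω_c) = −48(ω_r−ω_c),  ω_s=0, ω_c=1
ω_r = 1 − (18/48)(0−1) = 11/8
ω_r/ω_c = 11/8

11/8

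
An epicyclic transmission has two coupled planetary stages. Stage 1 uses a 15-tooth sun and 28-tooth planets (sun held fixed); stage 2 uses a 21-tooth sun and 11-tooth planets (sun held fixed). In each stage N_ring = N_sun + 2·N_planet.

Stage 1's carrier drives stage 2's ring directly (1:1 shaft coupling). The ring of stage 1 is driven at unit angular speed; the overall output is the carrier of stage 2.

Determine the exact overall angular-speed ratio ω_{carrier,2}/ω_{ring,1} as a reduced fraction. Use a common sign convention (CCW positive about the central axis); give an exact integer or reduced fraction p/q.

71/128

Stage 1: N_ring = 15 + 2·28 = 71
Stage 1: 15(ω_s−ω_c) = −71(ω_r−ω_c),  ω_s=0, ω_r=1
Stage 1: 15(0−ω_c) = −71(1−ω_c)  ⇒  86ω_c = 71  ⇒  ω_c = 71/86
  ⇒ ω_c¹/ω_r¹ = 71/86
Stage 2: N_ring = 21 + 2·11 = 43
Stage 2: 21(ω_s−ω_c) = −43(ω_r−ω_c),  ω_s=0, ω_r=1
Stage 2: 21(0−ω_c) = −43(1−ω_c)  ⇒  64ω_c = 43  ⇒  ω_c = 43/64
  ⇒ ω_c²/ω_r² = 43/64
Coupling ω_r² = ω_c¹ ⇒ overall = 71/86 × 43/64 = 71/128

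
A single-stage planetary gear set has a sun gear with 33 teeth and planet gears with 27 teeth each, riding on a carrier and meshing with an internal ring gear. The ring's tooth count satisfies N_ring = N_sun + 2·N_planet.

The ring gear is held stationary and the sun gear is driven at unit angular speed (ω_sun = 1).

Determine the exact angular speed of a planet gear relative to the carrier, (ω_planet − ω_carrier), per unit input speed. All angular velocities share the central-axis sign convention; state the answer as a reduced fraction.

-319/360

N_ring = 33 + 2·27 = 87
33(ω_s−ω_c) = −87(ω_r−ω_c),  ω_r=0, ω_s=1
33(1−ω_c) = −87(0−ω_c)  ⇒  120ω_c = 33  ⇒  ω_c = 11/40
sun–planet: 33·(1−11/40) = −27·(ω_p−ω_c)  ⇒  ω_p−ω_c = −(33/27)·(29/40) = -319/360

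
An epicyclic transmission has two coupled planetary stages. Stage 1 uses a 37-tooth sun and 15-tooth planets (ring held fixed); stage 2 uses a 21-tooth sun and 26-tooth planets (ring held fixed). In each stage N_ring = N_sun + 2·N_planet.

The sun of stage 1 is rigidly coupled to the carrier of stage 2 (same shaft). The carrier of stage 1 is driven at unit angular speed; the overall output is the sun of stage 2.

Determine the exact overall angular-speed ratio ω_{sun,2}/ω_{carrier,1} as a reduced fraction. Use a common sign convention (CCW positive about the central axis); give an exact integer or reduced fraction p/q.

Stage 1: N_ring = 37 + 2·15 = 67
Stage 1: 37(ω_s−ω_c) = −67(ω_r−ω_c),  ω_r=0, ω_c=1
Stage 1: ω_s = 1 − (67/37)(0−1) = 104/37
  ⇒ ω_s¹/ω_c¹ = 104/37
Stage 2: N_ring = 21 + 2·26 = 73
Stage 2: 21(ω_s−ω_c) = −73(ω_r−ω_c),  ω_r=0, ω_c=1
Stage 2: ω_s = 1 − (73/21)(0−1) = 94/21
  ⇒ ω_s²/ω_c² = 94/21
Coupling ω_c² = ω_s¹ ⇒ overall = 104/37 × 94/21 = 9776/777

9776/777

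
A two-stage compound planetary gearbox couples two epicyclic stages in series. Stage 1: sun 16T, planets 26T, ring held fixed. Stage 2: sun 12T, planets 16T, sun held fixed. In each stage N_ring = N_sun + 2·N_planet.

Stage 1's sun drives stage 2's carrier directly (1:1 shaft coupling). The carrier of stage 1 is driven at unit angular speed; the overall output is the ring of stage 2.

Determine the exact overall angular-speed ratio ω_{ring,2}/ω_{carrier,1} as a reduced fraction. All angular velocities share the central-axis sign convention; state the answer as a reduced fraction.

Stage 1: N_ring = 16 + 2·26 = 68
Stage 1: 16(ω_s−ω_c) = −68(ω_r−ω_c),  ω_r=0, ω_c=1
Stage 1: ω_s = 1 − (68/16)(0−1) = 21/4
  ⇒ ω_s¹/ω_c¹ = 21/4
Stage 2: N_ring = 12 + 2·16 = 44
Stage 2: 12(ω_s−ω_c) = −44(ω_r−ω_c),  ω_s=0, ω_c=1
Stage 2: ω_r = 1 − (12/44)(0−1) = 14/11
  ⇒ ω_r²/ω_c² = 14/11
Coupling ω_c² = ω_s¹ ⇒ overall = 21/4 × 14/11 = 147/22

147/22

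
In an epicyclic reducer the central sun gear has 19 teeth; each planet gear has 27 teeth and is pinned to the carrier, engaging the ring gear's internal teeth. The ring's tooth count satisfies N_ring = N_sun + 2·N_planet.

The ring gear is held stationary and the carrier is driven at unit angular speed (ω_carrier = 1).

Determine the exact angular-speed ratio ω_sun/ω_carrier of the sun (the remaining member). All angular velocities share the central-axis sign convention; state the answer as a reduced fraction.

92/19

N_ring = 19 + 2·27 = 73
19(ω_s−ω_c) = −73(ω_r−ω_c),  ω_r=0, ω_c=1
ω_s = 1 − (73/19)(0−1) = 92/19
ω_s/ω_c = 92/19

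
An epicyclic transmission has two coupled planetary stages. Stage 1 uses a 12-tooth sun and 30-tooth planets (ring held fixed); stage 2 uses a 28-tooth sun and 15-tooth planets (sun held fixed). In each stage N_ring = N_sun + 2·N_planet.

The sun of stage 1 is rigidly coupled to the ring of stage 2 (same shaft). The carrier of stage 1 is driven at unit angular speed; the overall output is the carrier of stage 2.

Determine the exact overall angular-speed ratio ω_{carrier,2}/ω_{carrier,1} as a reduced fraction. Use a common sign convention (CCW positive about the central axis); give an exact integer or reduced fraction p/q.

203/43

Stage 1: N_ring = 12 + 2·30 = 72
Stage 1: 12(ω_s−ω_c) = −72(ω_r−ω_c),  ω_r=0, ω_c=1
Stage 1: ω_s = 1 − (72/12)(0−1) = 7
  ⇒ ω_s¹/ω_c¹ = 7
Stage 2: N_ring = 28 + 2·15 = 58
Stage 2: 28(ω_s−ω_c) = −58(ω_r−ω_c),  ω_s=0, ω_r=1
Stage 2: 28(0−ω_c) = −58(1−ω_c)  ⇒  86ω_c = 58  ⇒  ω_c = 29/43
  ⇒ ω_c²/ω_r² = 29/43
Coupling ω_r² = ω_s¹ ⇒ overall = 7 × 29/43 = 203/43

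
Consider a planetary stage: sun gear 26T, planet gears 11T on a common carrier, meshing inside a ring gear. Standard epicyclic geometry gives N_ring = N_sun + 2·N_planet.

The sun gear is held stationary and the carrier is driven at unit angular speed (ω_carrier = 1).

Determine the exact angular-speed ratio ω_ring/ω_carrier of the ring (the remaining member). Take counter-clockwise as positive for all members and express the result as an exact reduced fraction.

N_ring = 26 + 2·11 = 48
26(ω_s−ω_c) = −48(ω_r−ω_c),  ω_s=0, ω_c=1
ω_r = 1 − (26/48)(0−1) = 37/24
ω_r/ω_c = 37/24

37/24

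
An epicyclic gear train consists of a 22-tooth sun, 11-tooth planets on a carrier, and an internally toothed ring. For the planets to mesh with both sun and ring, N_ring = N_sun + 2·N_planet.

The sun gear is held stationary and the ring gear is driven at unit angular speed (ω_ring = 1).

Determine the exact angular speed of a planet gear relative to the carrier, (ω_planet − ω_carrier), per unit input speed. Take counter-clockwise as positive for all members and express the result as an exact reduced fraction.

N_ring = 22 + 2·11 = 44
22(ω_s−ω_c) = −44(ω_r−ω_c),  ω_s=0, ω_r=1
22(0−ω_c) = −44(1−ω_c)  ⇒  66ω_c = 44  ⇒  ω_c = 2/3
sun–planet: 22·(0−2/3) = −11·(ω_p−ω_c)  ⇒  ω_p−ω_c = −(22/11)·(-2/3) = 4/3

4/3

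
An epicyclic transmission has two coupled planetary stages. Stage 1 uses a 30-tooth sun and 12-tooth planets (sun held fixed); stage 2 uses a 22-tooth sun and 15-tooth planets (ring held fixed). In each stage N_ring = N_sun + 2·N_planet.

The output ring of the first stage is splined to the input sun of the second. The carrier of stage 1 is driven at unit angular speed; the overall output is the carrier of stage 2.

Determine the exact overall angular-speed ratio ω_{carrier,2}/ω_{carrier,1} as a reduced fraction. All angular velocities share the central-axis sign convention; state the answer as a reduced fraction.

154/333

Stage 1: N_ring = 30 + 2·12 = 54
Stage 1: 30(ω_s−ω_c) = −54(ω_r−ω_c),  ω_s=0, ω_c=1
Stage 1: ω_r = 1 − (30/54)(0−1) = 14/9
  ⇒ ω_r¹/ω_c¹ = 14/9
Stage 2: N_ring = 22 + 2·15 = 52
Stage 2: 22(ω_s−ω_c) = −52(ω_r−ω_c),  ω_r=0, ω_s=1
Stage 2: 22(1−ω_c) = −52(0−ω_c)  ⇒  74ω_c = 22  ⇒  ω_c = 11/37
  ⇒ ω_c²/ω_s² = 11/37
Coupling ω_s² = ω_r¹ ⇒ overall = 14/9 × 11/37 = 154/333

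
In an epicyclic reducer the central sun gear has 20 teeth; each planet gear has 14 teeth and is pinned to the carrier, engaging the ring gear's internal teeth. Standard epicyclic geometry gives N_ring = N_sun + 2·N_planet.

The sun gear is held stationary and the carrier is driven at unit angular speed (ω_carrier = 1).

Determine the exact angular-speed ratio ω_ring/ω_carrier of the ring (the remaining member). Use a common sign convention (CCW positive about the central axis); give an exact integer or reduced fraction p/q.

17/12

N_ring = 20 + 2·14 = 48
20(ω_s−ω_c) = −48(ω_r−ω_c),  ω_s=0, ω_c=1
ω_r = 1 − (20/48)(0−1) = 17/12
ω_r/ω_c = 17/12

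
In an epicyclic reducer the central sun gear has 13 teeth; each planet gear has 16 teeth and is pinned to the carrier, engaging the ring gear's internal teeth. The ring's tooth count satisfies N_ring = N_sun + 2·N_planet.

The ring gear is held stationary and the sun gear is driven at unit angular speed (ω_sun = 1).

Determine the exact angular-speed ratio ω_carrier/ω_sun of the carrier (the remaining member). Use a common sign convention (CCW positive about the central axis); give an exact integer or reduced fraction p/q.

N_ring = 13 + 2·16 = 45
13(ω_s−ω_c) = −45(ω_r−ω_c),  ω_r=0, ω_s=1
13(1−ω_c) = −45(0−ω_c)  ⇒  58ω_c = 13  ⇒  ω_c = 13/58
ω_c/ω_s = 13/58

13/58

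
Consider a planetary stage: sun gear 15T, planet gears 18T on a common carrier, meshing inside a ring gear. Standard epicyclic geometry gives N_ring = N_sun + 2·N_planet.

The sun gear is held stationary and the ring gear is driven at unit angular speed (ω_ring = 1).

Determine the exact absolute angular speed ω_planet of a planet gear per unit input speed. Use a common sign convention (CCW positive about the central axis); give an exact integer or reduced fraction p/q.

N_ring = 15 + 2·18 = 51
15(ω_s−ω_c) = −51(ω_r−ω_c),  ω_s=0, ω_r=1
15(0−ω_c) = −51(1−ω_c)  ⇒  66ω_c = 51  ⇒  ω_c = 17/22
sun–planet: 15·(0−17/22) = −18·(ω_p−ω_c)  ⇒  ω_p−ω_c = −(15/18)·(-17/22) = 85/132
ω_p = 17/22 + 85/132 = 17/12

17/12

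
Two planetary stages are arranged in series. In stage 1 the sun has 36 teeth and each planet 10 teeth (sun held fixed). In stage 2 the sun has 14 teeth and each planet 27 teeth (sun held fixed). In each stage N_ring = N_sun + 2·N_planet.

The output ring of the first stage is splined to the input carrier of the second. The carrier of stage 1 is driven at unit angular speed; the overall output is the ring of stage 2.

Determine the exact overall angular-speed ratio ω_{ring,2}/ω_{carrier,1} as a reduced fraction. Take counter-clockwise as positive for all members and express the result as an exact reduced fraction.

Stage 1: N_ring = 36 + 2·10 = 56
Stage 1: 36(ω_s−ω_c) = −56(ω_r−ω_c),  ω_s=0, ω_c=1
Stage 1: ω_r = 1 − (36/56)(0−1) = 23/14
  ⇒ ω_r¹/ω_c¹ = 23/14
Stage 2: N_ring = 14 + 2·27 = 68
Stage 2: 14(ω_s−ω_c) = −68(ω_r−ω_c),  ω_s=0, ω_c=1
Stage 2: ω_r = 1 − (14/68)(0−1) = 41/34
  ⇒ ω_r²/ω_c² = 41/34
Coupling ω_c² = ω_r¹ ⇒ overall = 23/14 × 41/34 = 943/476

943/476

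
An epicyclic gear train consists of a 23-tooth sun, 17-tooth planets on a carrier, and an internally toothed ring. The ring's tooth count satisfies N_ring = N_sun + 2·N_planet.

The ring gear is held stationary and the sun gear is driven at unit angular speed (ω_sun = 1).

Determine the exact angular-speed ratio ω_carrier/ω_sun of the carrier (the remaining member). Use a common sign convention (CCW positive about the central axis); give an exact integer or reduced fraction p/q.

23/80

N_ring = 23 + 2·17 = 57
23(ω_s−ω_c) = −57(ω_r−ω_c),  ω_r=0, ω_s=1
23(1−ω_c) = −57(0−ω_c)  ⇒  80ω_c = 23  ⇒  ω_c = 23/80
ω_c/ω_s = 23/80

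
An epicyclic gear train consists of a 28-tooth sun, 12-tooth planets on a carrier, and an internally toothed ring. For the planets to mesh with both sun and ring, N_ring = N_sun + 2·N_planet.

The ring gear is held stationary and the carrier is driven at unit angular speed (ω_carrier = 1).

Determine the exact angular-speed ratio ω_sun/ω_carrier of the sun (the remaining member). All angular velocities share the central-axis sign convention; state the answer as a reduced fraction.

20/7

N_ring = 28 + 2·12 = 52
28(ω_s−ω_c) = −52(ω_r−ω_c),  ω_r=0, ω_c=1
ω_s = 1 − (52/28)(0−1) = 20/7
ω_s/ω_c = 20/7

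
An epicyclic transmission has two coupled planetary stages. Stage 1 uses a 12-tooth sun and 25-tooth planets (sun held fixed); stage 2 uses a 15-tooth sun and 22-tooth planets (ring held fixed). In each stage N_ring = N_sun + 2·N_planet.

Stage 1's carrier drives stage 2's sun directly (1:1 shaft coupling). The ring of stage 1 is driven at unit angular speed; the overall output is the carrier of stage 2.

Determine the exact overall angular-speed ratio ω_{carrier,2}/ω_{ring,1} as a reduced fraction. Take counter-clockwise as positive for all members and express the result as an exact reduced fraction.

465/2738

Stage 1: N_ring = 12 + 2·25 = 62
Stage 1: 12(ω_s−ω_c) = −62(ω_r−ω_c),  ω_s=0, ω_r=1
Stage 1: 12(0−ω_c) = −62(1−ω_c)  ⇒  74ω_c = 62  ⇒  ω_c = 31/37
  ⇒ ω_c¹/ω_r¹ = 31/37
Stage 2: N_ring = 15 + 2·22 = 59
Stage 2: 15(ω_s−ω_c) = −59(ω_r−ω_c),  ω_r=0, ω_s=1
Stage 2: 15(1−ω_c) = −59(0−ω_c)  ⇒  74ω_c = 15  ⇒  ω_c = 15/74
  ⇒ ω_c²/ω_s² = 15/74
Coupling ω_s² = ω_c¹ ⇒ overall = 31/37 × 15/74 = 465/2738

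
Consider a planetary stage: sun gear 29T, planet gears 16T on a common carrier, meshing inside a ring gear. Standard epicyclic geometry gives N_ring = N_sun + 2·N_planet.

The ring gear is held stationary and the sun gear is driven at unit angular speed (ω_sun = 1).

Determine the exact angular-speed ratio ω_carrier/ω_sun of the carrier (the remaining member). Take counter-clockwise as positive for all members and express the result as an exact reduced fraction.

29/90

N_ring = 29 + 2·16 = 61
29(ω_s−ω_c) = −61(ω_r−ω_c),  ω_r=0, ω_s=1
29(1−ω_c) = −61(0−ω_c)  ⇒  90ω_c = 29  ⇒  ω_c = 29/90
ω_c/ω_s = 29/90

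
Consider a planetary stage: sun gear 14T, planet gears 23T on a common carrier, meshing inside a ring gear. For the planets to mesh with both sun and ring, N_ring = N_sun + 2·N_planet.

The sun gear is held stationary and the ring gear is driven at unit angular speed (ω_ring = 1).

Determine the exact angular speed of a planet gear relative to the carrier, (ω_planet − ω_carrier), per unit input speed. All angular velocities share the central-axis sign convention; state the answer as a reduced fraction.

N_ring = 14 + 2·23 = 60
14(ω_s−ω_c) = −60(ω_r−ω_c),  ω_s=0, ω_r=1
14(0−ω_c) = −60(1−ω_c)  ⇒  74ω_c = 60  ⇒  ω_c = 30/37
sun–planet: 14·(0−30/37) = −23·(ω_p−ω_c)  ⇒  ω_p−ω_c = −(14/23)·(-30/37) = 420/851

420/851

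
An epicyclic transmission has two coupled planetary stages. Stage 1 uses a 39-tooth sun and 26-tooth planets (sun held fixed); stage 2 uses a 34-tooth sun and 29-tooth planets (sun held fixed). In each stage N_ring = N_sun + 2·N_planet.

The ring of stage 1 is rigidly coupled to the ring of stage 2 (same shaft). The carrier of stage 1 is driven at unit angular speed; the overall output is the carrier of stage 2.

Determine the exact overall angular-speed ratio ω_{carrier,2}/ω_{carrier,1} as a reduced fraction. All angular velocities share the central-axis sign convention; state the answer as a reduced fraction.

460/441

Stage 1: N_ring = 39 + 2·26 = 91
Stage 1: 39(ω_s−ω_c) = −91(ω_r−ω_c),  ω_s=0, ω_c=1
Stage 1: ω_r = 1 − (39/91)(0−1) = 10/7
  ⇒ ω_r¹/ω_c¹ = 10/7
Stage 2: N_ring = 34 + 2·29 = 92
Stage 2: 34(ω_s−ω_c) = −92(ω_r−ω_c),  ω_s=0, ω_r=1
Stage 2: 34(0−ω_c) = −92(1−ω_c)  ⇒  126ω_c = 92  ⇒  ω_c = 46/63
  ⇒ ω_c²/ω_r² = 46/63
Coupling ω_r² = ω_r¹ ⇒ overall = 10/7 × 46/63 = 460/441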